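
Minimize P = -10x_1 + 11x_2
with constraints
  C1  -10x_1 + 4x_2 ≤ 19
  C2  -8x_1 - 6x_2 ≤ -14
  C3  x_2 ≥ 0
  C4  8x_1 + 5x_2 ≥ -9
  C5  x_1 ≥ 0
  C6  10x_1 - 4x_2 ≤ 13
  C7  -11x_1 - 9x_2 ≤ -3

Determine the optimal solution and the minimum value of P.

Corner points and P = -10x_1 + 11x_2:
  (0, 19/4) → P = 209/4
  (0, 7/3) → P = 77/3
  (67/46, 9/23) → P = -236/23
The feasible region is unbounded (it extends along (2, 5)), but P strictly increases along every unbounded feasible direction, so there is no improving ray and the minimum is attained at a vertex.

x_1 = 67/46, x_2 = 9/23, minimum P = -236/23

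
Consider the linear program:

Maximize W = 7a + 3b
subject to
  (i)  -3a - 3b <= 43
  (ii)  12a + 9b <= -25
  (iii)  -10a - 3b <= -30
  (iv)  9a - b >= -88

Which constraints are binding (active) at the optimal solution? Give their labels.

(i) and (ii)

Feasible corners and W = 7a + 3b:
  (104/3, -49) → W = 287/3
  (73/7, -520/21) → W = -9/7
  (115/18, -305/27) → W = 65/6

The maximum is at (104/3, -49). Substituting into each constraint, equality holds for (i) and (ii); the remaining constraints have slack.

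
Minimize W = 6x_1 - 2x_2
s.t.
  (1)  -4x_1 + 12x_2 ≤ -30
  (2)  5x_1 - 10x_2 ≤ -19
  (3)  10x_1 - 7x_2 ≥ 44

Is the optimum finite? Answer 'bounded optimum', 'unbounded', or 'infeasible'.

The boundaries -4x_1 + 12x_2 = -30 and 5x_1 - 10x_2 = -19 meet at (-132/5, -113/10), but that point violates 10x_1 - 7x_2 ≥ 44. Every candidate vertex is excluded by some other constraint, so the feasible region is empty.

infeasible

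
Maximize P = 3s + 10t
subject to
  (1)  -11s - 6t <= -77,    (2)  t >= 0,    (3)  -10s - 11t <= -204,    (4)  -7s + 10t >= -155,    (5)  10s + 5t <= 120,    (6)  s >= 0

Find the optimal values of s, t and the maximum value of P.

s = 0, t = 24, maximum P = 240

Extreme points and P = 3s + 10t:
  (5, 14) → P = 155
  (0, 204/11) → P = 2040/11
  (0, 24) → P = 240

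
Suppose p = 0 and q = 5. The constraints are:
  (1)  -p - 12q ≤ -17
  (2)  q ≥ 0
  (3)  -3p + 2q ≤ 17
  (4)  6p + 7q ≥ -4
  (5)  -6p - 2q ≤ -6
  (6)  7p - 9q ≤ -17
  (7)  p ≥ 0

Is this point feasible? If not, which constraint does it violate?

feasible

(1): -60 ≤ -17 ✓
(2): 5 ≥ 0 ✓
(3): 10 ≤ 17 ✓
(4): 35 ≥ -4 ✓
(5): -10 ≤ -6 ✓
(6): -45 ≤ -17 ✓
(7): 0 ≥ 0 ✓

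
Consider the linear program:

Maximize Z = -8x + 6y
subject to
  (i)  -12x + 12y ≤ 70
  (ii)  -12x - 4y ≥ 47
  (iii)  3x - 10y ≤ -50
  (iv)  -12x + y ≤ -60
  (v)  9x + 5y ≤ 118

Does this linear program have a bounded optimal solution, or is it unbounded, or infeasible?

infeasible

The boundaries -12x + 12y = 70 and -12x + y = -60 meet at (395/66, 130/11), but that point violates -12x - 4y ≥ 47. Every candidate vertex is excluded by some other constraint, so the feasible region is empty.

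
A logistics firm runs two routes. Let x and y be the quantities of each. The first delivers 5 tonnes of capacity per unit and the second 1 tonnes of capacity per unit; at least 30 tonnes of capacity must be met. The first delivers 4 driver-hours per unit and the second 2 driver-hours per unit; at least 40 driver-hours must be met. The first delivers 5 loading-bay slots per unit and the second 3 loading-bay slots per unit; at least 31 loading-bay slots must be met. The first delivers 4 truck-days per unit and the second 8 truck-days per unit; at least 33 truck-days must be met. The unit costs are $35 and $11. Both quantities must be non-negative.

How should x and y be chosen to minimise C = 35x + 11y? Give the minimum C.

x = 10/3, y = 40/3, minimum C = 790/3

The feasible region is unbounded (it extends along (0, 1), (1, 0)), but C strictly increases along every unbounded feasible direction, so there is no improving ray and the minimum is attained at a vertex.

At the optimal vertex, 5x + y = 30 and 4x + 2y = 40.
Solving simultaneously gives x = 10/3, y = 40/3.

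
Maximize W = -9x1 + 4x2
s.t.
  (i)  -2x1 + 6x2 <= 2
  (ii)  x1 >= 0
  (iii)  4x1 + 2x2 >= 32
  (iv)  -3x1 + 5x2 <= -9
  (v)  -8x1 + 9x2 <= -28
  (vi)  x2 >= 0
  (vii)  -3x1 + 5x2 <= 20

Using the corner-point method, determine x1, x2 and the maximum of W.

x1 = 89/13, x2 = 30/13, maximum W = -681/13

The feasible region is unbounded (it extends along (3, 1), (1, 0)), but W strictly decreases along every unbounded feasible direction, so there is no improving ray and the maximum is attained at a vertex.

The binding constraints are 4x1 + 2x2 = 32 and -3x1 + 5x2 = -9.
Solving simultaneously gives x1 = 89/13, x2 = 30/13.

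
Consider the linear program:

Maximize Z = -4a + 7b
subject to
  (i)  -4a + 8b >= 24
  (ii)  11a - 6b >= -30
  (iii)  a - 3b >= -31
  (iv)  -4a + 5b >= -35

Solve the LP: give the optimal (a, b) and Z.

a = 32/9, b = 311/27, maximum Z = 1793/27

Corner points and Z = -4a + 7b:
  (-3/2, 9/4) → Z = 87/4
  (100/3, 59/3) → Z = 13/3
  (32/9, 311/27) → Z = 1793/27
  (260/7, 159/7) → Z = 73/7

At the optimal vertex, 11a - 6b = -30 and a - 3b = -31.
Solving simultaneously gives a = 32/9, b = 311/27.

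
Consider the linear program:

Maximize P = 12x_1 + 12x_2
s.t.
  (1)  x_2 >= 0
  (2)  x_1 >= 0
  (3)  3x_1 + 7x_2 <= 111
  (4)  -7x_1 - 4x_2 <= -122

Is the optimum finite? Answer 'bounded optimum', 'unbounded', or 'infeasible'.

bounded optimum

Extreme points and P = 12x_1 + 12x_2:
  (37, 0) → P = 444
  (122/7, 0) → P = 1464/7
  (410/37, 411/37) → P = 9852/37
The feasible region has finitely many vertices and no improving ray; the maximum is 444 at (37, 0).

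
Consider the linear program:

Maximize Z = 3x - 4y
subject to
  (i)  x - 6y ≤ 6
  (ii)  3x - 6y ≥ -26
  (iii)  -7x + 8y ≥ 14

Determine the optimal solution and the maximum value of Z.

Feasible corners and Z = 3x - 4y:
  (-16, -11/3) → Z = -100/3
  (-66/17, -28/17) → Z = -86/17
  (62/9, 70/9) → Z = -94/9

x = -66/17, y = -28/17, maximum Z = -86/17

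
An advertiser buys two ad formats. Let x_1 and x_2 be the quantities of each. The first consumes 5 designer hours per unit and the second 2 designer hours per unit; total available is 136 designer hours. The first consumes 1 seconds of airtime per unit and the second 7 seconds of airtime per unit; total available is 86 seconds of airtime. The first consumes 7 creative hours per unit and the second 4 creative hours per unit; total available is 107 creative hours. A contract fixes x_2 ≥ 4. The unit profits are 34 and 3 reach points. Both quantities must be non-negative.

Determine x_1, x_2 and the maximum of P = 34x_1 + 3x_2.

Corner points and P = 34x_1 + 3x_2:
  (0, 86/7) → P = 258/7
  (0, 4) → P = 12
  (9, 11) → P = 339
  (13, 4) → P = 454

x_1 = 13, x_2 = 4, maximum P = 454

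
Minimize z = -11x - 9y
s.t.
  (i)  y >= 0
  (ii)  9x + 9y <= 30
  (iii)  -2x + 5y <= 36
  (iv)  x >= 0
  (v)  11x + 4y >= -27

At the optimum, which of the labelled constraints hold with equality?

Corner points and z = -11x - 9y:
  (10/3, 0) → z = -110/3
  (0, 0) → z = 0
  (0, 10/3) → z = -30

The minimum is at (10/3, 0). Substituting into each constraint, equality holds for (i) and (ii); the remaining constraints have slack.

(i) and (ii)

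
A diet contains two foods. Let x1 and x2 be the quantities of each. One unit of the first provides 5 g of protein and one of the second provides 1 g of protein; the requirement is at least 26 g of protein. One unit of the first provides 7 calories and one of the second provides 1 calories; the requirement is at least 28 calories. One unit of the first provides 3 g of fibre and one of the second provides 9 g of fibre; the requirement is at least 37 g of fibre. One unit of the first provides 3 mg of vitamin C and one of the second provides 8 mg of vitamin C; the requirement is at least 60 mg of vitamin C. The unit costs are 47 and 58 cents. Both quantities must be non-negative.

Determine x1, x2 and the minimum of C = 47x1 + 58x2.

x1 = 4, x2 = 6, minimum C = 536

Extreme points and C = 47x1 + 58x2:
  (0, 28) → C = 1624
  (20, 0) → C = 940
  (1, 21) → C = 1265
  (4, 6) → C = 536
The feasible region is unbounded (it extends along (0, 1), (1, 0)), but C strictly increases along every unbounded feasible direction, so there is no improving ray and the minimum is attained at a vertex.

The optimum lies where 5x1 + x2 = 26 and 3x1 + 8x2 = 60.
Solving simultaneously gives x1 = 4, x2 = 6.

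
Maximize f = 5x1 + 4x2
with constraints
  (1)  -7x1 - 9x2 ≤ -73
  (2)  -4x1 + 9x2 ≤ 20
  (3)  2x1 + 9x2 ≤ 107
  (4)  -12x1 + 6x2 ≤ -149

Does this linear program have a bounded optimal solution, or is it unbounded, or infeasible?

From the feasible point (593/50, -167/150), moving in the direction (9, -7) keeps every constraint satisfied while f increases without bound.

unbounded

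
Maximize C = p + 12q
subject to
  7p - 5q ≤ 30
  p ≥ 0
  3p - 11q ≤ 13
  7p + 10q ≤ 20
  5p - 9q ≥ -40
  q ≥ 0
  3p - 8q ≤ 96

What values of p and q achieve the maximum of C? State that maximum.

Feasible corners and C = p + 12q:
  (0, 2) → C = 24
  (0, 0) → C = 0
  (20/7, 0) → C = 20/7

p = 0, q = 2, maximum C = 24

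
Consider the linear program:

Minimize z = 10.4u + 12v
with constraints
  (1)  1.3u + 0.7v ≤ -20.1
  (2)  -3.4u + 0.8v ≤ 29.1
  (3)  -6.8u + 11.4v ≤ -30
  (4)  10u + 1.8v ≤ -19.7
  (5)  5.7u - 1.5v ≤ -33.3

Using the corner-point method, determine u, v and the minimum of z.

u = -31.5, v = -97.5, minimum z = -1497.6

At the optimal vertex, -3.4u + 0.8v = 29.1 and 5.7u - 1.5v = -33.3.
Solving simultaneously gives u = -63/2, v = -195/2.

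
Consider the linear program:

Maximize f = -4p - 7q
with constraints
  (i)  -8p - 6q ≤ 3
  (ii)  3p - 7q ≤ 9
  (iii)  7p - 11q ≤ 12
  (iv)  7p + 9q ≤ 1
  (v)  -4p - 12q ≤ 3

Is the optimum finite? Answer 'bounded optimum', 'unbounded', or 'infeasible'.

Extreme points and f = -4p - 7q:
  (-11/10, 29/30) → f = -71/30
  (-1/4, -1/6) → f = 13/6
  (13/16, -25/48) → f = 19/48
The feasible region has finitely many vertices and no improving ray; the maximum is 13/6 at (-1/4, -1/6).

bounded optimum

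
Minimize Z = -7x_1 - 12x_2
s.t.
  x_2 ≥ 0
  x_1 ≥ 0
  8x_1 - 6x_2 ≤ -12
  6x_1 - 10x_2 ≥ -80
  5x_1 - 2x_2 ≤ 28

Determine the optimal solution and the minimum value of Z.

Vertices and Z = -7x_1 - 12x_2:
  (0, 2) → Z = -24
  (0, 8) → Z = -96
  (90/11, 142/11) → Z = -2334/11

x_1 = 90/11, x_2 = 142/11, minimum Z = -2334/11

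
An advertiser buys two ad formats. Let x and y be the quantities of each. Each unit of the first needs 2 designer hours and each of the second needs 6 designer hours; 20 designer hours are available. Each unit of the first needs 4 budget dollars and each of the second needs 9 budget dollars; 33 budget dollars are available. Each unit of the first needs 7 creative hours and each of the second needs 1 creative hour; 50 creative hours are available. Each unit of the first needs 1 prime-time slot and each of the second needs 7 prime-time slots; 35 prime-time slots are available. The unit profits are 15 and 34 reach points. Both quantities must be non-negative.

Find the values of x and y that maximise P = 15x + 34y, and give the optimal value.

x = 3, y = 7/3, maximum P = 373/3

Feasible corners and P = 15x + 34y:
  (0, 0) → P = 0
  (0, 10/3) → P = 340/3
  (50/7, 0) → P = 750/7
  (3, 7/3) → P = 373/3
  (417/59, 31/59) → P = 7309/59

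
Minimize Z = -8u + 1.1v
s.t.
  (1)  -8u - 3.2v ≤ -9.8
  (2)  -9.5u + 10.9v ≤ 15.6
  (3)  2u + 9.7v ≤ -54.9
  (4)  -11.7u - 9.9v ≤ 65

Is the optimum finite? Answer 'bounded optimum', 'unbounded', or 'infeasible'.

From the feasible point (13537/3560, -1147/178), moving in the direction (9.9, -11.7) keeps every constraint satisfied while Z decreases without bound.

unbounded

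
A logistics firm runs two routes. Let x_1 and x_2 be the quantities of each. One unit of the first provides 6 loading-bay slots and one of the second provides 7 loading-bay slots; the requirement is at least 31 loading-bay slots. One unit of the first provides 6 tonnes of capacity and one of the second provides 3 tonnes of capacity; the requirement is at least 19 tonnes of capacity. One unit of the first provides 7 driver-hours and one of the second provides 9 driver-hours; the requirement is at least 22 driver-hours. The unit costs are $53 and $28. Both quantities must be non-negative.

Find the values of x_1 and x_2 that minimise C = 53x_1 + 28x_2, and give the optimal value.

The feasible region is unbounded (it extends along (0, 1), (1, 0)), but C strictly increases along every unbounded feasible direction, so there is no improving ray and the minimum is attained at a vertex.

x_1 = 5/3, x_2 = 3, minimum C = 517/3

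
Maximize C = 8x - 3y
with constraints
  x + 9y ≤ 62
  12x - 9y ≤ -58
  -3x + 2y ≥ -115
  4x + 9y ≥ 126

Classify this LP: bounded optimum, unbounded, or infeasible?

The boundaries x + 9y = 62 and 12x - 9y = -58 meet at (4/13, 802/117), but that point violates 4x + 9y ≥ 126. Every candidate vertex is excluded by some other constraint, so the feasible region is empty.

infeasible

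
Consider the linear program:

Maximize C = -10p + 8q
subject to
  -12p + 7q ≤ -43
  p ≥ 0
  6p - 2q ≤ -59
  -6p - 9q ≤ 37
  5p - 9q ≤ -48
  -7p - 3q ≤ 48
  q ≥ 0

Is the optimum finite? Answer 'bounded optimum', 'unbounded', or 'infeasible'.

infeasible

The boundaries -12p + 7q = -43 and 5p - 9q = -48 meet at (723/73, 791/73), but that point violates 6p - 2q ≤ -59. Every candidate vertex is excluded by some other constraint, so the feasible region is empty.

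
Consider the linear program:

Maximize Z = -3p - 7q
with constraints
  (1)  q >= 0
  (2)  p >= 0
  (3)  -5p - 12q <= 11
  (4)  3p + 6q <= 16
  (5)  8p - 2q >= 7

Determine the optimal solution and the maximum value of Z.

Corner points and Z = -3p - 7q:
  (16/3, 0) → Z = -16
  (7/8, 0) → Z = -21/8
  (37/27, 107/54) → Z = -971/54

p = 7/8, q = 0, maximum Z = -21/8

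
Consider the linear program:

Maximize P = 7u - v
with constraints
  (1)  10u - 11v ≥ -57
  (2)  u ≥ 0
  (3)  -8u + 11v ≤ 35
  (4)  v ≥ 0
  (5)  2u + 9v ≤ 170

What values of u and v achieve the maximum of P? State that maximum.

Vertices and P = 7u - v:
  (0, 35/11) → P = -35/11
  (0, 0) → P = 0
  (1555/94, 715/47) → P = 9455/94
  (85, 0) → P = 595

u = 85, v = 0, maximum P = 595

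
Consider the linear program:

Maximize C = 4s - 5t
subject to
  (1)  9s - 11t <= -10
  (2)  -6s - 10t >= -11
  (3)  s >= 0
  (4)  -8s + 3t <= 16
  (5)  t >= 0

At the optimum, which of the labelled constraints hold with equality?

Feasible corners and C = 4s - 5t:
  (7/52, 53/52) → C = -237/52
  (0, 10/11) → C = -50/11
  (0, 11/10) → C = -11/2

The maximum is at (0, 10/11). Substituting into each constraint, equality holds for (1) and (3); the remaining constraints have slack.

(1) and (3)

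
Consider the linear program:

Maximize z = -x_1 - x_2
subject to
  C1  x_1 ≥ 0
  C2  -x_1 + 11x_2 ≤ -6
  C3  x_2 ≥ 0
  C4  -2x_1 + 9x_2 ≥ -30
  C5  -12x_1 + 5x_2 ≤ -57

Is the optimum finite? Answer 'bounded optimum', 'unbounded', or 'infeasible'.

Vertices and z = -x_1 - x_2:
  (6, 0) → z = -6
  (276/13, 18/13) → z = -294/13
  (15, 0) → z = -15
The feasible region has finitely many vertices and no improving ray; the maximum is -6 at (6, 0).

bounded optimum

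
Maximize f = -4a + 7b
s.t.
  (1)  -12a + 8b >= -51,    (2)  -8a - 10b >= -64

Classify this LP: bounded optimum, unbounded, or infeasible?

From the feasible point (511/92, 45/23), moving in the direction (-10, 8) keeps every constraint satisfied while f increases without bound.

unbounded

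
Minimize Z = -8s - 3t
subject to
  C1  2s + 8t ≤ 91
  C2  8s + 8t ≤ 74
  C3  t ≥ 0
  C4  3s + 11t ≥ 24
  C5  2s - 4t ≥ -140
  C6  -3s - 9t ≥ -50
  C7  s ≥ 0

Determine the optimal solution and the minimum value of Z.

Extreme points and Z = -8s - 3t:
  (37/4, 0) → Z = -74
  (133/24, 89/24) → Z = -1331/24
  (8, 0) → Z = -64
  (0, 24/11) → Z = -72/11
  (0, 50/9) → Z = -50/3

s = 37/4, t = 0, minimum Z = -74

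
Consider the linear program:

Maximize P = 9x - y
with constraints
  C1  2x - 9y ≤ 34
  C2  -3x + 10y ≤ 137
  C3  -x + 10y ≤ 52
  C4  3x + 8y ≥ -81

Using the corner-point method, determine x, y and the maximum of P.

Extreme points and P = 9x - y:
  (808/11, 138/11) → P = 7134/11
  (-457/43, -264/43) → P = -3849/43
  (-613/19, 75/38) → P = -11109/38

x = 808/11, y = 138/11, maximum P = 7134/11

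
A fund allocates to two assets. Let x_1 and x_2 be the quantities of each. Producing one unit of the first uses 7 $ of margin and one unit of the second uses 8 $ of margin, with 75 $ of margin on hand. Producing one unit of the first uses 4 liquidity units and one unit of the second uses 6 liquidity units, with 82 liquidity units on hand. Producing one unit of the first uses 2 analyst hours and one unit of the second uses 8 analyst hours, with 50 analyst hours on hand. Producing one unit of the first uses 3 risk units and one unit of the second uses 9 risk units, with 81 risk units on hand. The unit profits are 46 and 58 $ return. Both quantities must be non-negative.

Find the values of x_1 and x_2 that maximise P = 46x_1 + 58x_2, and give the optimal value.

Feasible corners and P = 46x_1 + 58x_2:
  (0, 0) → P = 0
  (0, 25/4) → P = 725/2
  (75/7, 0) → P = 3450/7
  (5, 5) → P = 520

The optimum lies where 7x_1 + 8x_2 = 75 and 2x_1 + 8x_2 = 50.
Solving simultaneously gives x_1 = 5, x_2 = 5.

x_1 = 5, x_2 = 5, maximum P = 520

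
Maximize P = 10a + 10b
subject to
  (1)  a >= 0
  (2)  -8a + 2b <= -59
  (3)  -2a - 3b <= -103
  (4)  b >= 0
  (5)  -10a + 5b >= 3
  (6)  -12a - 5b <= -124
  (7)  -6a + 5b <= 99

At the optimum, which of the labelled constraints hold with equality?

(5) and (7)

Vertices and P = 10a + 10b:
  (301/20, 307/10) → P = 915/2
  (493/28, 573/14) → P = 8195/14
  (24, 243/5) → P = 726

The maximum is at (24, 243/5). Substituting into each constraint, equality holds for (5) and (7); the remaining constraints have slack.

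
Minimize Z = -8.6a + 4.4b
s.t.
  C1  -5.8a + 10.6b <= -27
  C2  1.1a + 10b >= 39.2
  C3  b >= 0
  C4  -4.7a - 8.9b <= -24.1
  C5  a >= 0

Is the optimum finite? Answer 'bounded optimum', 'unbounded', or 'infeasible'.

From the feasible point (34276/3483, 9883/3483), moving in the direction (1, 0) keeps every constraint satisfied while Z decreases without bound.

unbounded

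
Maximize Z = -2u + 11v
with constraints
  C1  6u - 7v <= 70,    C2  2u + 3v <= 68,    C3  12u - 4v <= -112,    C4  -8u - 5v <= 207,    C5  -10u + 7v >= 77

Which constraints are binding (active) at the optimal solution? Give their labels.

Extreme points and Z = -2u + 11v:
  (-16/11, 260/11) → Z = 2892/11
  (-961/14, 479/7) → Z = 890
  (-119/11, -49/11) → Z = -301/11
  (-917/53, -727/53) → Z = -6163/53

The maximum is at (-961/14, 479/7). Substituting into each constraint, equality holds for C2 and C4; the remaining constraints have slack.

C2 and C4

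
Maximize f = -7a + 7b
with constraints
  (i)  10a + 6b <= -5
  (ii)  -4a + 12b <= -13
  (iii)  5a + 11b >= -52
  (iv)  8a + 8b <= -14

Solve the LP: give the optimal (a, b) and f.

Corner points and f = -7a + 7b:
  (257/80, -99/16) → f = -329/5
  (11/8, -25/8) → f = -63/2
  (-37/8, -21/8) → f = 14
  (-1/2, -5/4) → f = -21/4

The binding constraints are -4a + 12b = -13 and 5a + 11b = -52.
Solving simultaneously gives a = -37/8, b = -21/8.

a = -37/8, b = -21/8, maximum f = 14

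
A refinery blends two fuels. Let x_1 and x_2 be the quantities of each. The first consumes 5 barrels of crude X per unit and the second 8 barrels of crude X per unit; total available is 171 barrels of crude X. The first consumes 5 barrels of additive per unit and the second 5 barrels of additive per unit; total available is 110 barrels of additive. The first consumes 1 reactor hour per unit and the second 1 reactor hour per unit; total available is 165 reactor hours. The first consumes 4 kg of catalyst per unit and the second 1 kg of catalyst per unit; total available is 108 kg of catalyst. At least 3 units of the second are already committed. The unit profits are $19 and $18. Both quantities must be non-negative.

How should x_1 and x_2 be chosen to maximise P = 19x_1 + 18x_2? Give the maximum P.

x_1 = 19, x_2 = 3, maximum P = 415

Feasible corners and P = 19x_1 + 18x_2:
  (0, 171/8) → P = 1539/4
  (0, 3) → P = 54
  (5/3, 61/3) → P = 1193/3
  (19, 3) → P = 415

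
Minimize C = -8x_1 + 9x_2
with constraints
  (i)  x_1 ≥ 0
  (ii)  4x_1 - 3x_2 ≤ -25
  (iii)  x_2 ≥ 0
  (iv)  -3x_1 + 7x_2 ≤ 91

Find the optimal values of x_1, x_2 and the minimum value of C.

x_1 = 0, x_2 = 25/3, minimum C = 75

Vertices and C = -8x_1 + 9x_2:
  (0, 25/3) → C = 75
  (0, 13) → C = 117
  (98/19, 289/19) → C = 1817/19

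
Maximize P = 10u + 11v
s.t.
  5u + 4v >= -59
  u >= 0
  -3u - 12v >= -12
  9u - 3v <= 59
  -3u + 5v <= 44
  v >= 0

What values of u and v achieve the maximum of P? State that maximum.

Corner points and P = 10u + 11v:
  (0, 1) → P = 11
  (0, 0) → P = 0
  (4, 0) → P = 40

At the optimal vertex, -3u - 12v = -12 and v = 0.
Solving simultaneously gives u = 4, v = 0.

u = 4, v = 0, maximum P = 40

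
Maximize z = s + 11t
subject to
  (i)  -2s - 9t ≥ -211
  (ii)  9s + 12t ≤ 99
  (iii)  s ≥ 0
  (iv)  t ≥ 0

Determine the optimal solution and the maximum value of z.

Vertices and z = s + 11t:
  (0, 33/4) → z = 363/4
  (11, 0) → z = 11
  (0, 0) → z = 0

The optimum lies where 9s + 12t = 99 and s = 0.
Solving simultaneously gives s = 0, t = 33/4.

s = 0, t = 33/4, maximum z = 363/4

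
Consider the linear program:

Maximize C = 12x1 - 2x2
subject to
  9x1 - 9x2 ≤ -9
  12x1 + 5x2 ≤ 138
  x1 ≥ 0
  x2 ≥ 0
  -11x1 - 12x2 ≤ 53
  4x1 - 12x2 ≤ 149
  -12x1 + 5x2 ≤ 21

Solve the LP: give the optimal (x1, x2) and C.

Vertices and C = 12x1 - 2x2:
  (133/17, 150/17) → C = 1296/17
  (0, 1) → C = -2
  (39/8, 159/10) → C = 267/10
  (0, 21/5) → C = -42/5

At the optimal vertex, 9x1 - 9x2 = -9 and 12x1 + 5x2 = 138.
Solving simultaneously gives x1 = 133/17, x2 = 150/17.

x1 = 133/17, x2 = 150/17, maximum C = 1296/17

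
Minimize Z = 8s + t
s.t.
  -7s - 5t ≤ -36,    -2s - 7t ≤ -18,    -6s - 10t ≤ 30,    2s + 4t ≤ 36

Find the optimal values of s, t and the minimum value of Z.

s = -2, t = 10, minimum Z = -6

Corner points and Z = 8s + t:
  (54/13, 18/13) → Z = 450/13
  (-2, 10) → Z = -6
  (30, -6) → Z = 234

The optimum lies where -7s - 5t = -36 and 2s + 4t = 36.
Solving simultaneously gives s = -2, t = 10.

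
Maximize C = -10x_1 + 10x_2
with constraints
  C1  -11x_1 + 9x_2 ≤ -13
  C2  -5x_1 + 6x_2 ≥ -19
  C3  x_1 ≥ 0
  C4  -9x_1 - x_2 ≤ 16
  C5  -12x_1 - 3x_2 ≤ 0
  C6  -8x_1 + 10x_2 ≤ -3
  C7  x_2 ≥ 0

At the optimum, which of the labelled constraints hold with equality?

Feasible corners and C = -10x_1 + 10x_2:
  (103/38, 71/38) → C = -160/19
  (13/11, 0) → C = -130/11
  (86, 137/2) → C = -175
  (19/5, 0) → C = -38

The maximum is at (103/38, 71/38). Substituting into each constraint, equality holds for C1 and C6; the remaining constraints have slack.

C1 and C6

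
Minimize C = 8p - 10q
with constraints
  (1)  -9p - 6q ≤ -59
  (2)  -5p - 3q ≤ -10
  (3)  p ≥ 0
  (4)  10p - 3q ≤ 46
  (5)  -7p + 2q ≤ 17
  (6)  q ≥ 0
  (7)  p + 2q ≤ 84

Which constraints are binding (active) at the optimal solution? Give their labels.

Corner points and C = 8p - 10q:
  (151/29, 176/87) → C = 1864/87
  (4/15, 283/30) → C = -461/5
  (344/23, 794/23) → C = -5188/23
  (67/8, 605/16) → C = -2489/8

The minimum is at (67/8, 605/16). Substituting into each constraint, equality holds for (5) and (7); the remaining constraints have slack.

(5) and (7)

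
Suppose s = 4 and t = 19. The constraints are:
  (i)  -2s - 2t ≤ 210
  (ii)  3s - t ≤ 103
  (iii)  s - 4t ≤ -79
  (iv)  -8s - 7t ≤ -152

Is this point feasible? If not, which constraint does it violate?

not feasible — violates (iii)

Constraint (iii): s - 4t = -72, which is not ≤ -79. All other constraints are satisfied.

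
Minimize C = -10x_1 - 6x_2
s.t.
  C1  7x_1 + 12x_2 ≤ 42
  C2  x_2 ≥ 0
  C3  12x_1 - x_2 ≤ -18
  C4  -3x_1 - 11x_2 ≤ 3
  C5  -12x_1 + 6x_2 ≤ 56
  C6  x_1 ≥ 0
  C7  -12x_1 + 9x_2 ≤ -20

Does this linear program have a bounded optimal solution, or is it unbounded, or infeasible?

infeasible

The boundaries 7x_1 + 12x_2 = 42 and x_2 = 0 meet at (6, 0), but that point violates 12x_1 - x_2 ≤ -18. Every candidate vertex is excluded by some other constraint, so the feasible region is empty.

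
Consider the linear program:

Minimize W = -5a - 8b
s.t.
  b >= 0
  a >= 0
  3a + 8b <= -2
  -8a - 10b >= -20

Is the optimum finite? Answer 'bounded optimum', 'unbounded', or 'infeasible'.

infeasible

The boundaries b = 0 and a = 0 meet at (0, 0), but that point violates 3a + 8b ≤ -2. Every candidate vertex is excluded by some other constraint, so the feasible region is empty.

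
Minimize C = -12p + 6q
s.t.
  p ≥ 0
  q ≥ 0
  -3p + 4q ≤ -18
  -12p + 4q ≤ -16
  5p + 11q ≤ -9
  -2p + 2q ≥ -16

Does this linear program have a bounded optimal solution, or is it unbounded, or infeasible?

The boundaries p = 0 and -3p + 4q = -18 meet at (0, -9/2), but that point violates q ≥ 0. Every candidate vertex is excluded by some other constraint, so the feasible region is empty.

infeasible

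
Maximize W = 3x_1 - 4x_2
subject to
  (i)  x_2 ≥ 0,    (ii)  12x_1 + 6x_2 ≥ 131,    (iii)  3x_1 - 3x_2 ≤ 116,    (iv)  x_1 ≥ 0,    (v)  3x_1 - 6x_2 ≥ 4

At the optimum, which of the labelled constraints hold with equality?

Feasible corners and W = 3x_1 - 4x_2:
  (131/12, 0) → W = 131/4
  (116/3, 0) → W = 116
  (9, 23/6) → W = 35/3
  (76, 112/3) → W = 236/3

The maximum is at (116/3, 0). Substituting into each constraint, equality holds for (i) and (iii); the remaining constraints have slack.

(i) and (iii)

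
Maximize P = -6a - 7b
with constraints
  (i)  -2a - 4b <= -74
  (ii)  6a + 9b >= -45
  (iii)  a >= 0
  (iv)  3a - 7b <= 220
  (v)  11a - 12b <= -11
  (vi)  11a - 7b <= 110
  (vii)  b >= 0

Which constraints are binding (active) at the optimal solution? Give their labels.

(i) and (iii)

Feasible corners and P = -6a - 7b:
  (0, 37/2) → P = -259/2
  (211/17, 209/17) → P = -2729/17
  (127/5, 121/5) → P = -1609/5
The feasible region is unbounded (it extends along (0, 1), (7, 11)), but P strictly decreases along every unbounded feasible direction, so there is no improving ray and the maximum is attained at a vertex.

The maximum is at (0, 37/2). Substituting into each constraint, equality holds for (i) and (iii); the remaining constraints have slack.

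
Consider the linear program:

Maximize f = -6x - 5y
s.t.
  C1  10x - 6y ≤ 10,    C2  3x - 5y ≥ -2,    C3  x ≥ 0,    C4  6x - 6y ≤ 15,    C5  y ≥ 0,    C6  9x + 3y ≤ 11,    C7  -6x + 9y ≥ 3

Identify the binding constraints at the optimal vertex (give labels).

Vertices and f = -6x - 5y:
  (0, 2/5) → f = -2
  (49/54, 17/18) → f = -61/6
  (0, 1/3) → f = -5/3
  (10/11, 31/33) → f = -335/33

The maximum is at (0, 1/3). Substituting into each constraint, equality holds for C3 and C7; the remaining constraints have slack.

C3 and C7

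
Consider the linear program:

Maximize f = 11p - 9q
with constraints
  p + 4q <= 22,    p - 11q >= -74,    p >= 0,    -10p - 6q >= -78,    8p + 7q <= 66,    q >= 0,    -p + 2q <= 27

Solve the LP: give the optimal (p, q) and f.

p = 39/5, q = 0, maximum f = 429/5

Vertices and f = 11p - 9q:
  (0, 11/2) → f = -99/2
  (22/5, 22/5) → f = 44/5
  (0, 0) → f = 0
  (75/11, 18/11) → f = 663/11
  (39/5, 0) → f = 429/5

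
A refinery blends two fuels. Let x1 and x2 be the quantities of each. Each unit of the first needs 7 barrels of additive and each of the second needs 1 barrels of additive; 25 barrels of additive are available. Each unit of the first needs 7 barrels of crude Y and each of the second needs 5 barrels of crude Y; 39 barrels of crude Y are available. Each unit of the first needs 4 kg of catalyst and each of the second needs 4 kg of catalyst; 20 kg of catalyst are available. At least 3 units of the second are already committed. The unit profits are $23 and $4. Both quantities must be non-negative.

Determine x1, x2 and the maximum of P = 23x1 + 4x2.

Vertices and P = 23x1 + 4x2:
  (0, 5) → P = 20
  (0, 3) → P = 12
  (2, 3) → P = 58

The binding constraints are 4x1 + 4x2 = 20 and x2 = 3.
Solving simultaneously gives x1 = 2, x2 = 3.

x1 = 2, x2 = 3, maximum P = 58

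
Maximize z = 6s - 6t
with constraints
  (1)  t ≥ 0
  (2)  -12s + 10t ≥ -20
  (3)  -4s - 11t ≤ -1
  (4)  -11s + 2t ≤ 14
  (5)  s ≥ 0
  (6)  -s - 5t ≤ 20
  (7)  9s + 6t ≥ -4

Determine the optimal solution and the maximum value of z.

s = 5/3, t = 0, maximum z = 10

The feasible region is unbounded (it extends along (5, 6), (2, 11)), but z strictly decreases along every unbounded feasible direction, so there is no improving ray and the maximum is attained at a vertex.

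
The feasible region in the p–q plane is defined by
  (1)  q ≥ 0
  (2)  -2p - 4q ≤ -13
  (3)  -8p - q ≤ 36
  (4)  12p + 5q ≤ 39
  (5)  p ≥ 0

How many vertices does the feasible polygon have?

Of the 10 pairwise boundary intersections, those satisfying every inequality are:
  (91/38, 39/19)
  (0, 13/4)
  (0, 39/5)

3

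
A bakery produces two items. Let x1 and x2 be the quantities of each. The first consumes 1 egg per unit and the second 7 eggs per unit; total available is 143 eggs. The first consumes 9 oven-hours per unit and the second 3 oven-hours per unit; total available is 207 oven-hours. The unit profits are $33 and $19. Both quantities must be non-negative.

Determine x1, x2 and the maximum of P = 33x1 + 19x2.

x1 = 17, x2 = 18, maximum P = 903

Feasible corners and P = 33x1 + 19x2:
  (0, 0) → P = 0
  (0, 143/7) → P = 2717/7
  (23, 0) → P = 759
  (17, 18) → P = 903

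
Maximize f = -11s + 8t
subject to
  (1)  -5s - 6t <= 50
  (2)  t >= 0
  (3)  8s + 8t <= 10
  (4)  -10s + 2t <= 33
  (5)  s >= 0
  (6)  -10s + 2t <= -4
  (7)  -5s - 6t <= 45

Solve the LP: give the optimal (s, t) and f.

Feasible corners and f = -11s + 8t:
  (5/4, 0) → f = -55/4
  (2/5, 0) → f = -22/5
  (13/24, 17/24) → f = -7/24

At the optimal vertex, 8s + 8t = 10 and -10s + 2t = -4.
Solving simultaneously gives s = 13/24, t = 17/24.

s = 13/24, t = 17/24, maximum f = -7/24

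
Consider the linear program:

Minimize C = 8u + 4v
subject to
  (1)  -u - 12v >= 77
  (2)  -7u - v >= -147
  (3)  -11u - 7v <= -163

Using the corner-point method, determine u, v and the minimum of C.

The binding constraints are -u - 12v = 77 and -11u - 7v = -163.
Solving simultaneously gives u = 499/25, v = -202/25.

u = 499/25, v = -202/25, minimum C = 3184/25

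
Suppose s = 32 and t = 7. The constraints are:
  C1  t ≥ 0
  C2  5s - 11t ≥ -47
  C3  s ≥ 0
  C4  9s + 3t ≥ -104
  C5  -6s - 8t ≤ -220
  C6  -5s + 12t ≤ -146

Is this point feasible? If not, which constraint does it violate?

Constraint C6: -5s + 12t = -76, which is not ≤ -146. All other constraints are satisfied.

not feasible — violates C6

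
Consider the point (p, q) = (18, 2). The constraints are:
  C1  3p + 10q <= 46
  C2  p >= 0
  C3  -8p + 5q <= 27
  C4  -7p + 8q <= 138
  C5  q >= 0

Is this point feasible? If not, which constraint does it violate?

Constraint C1: 3p + 10q = 74, which is not ≤ 46. All other constraints are satisfied.

not feasible — violates C1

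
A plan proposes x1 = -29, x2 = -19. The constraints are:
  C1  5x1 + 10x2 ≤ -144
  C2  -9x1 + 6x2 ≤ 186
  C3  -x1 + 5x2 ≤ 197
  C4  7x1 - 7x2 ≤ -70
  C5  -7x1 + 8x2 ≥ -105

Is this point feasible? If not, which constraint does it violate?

C1: -335 ≤ -144 ✓
C2: 147 ≤ 186 ✓
C3: -66 ≤ 197 ✓
C4: -70 ≤ -70 ✓
C5: 51 ≥ -105 ✓

feasible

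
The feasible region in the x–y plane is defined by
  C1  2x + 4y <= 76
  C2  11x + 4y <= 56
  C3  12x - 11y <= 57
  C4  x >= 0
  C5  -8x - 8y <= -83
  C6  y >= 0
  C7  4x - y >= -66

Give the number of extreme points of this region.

The feasible vertices (each the meet of two boundaries and inside every other half-plane) are:
  (0, 14)
  (29/14, 465/56)
  (0, 83/8)

3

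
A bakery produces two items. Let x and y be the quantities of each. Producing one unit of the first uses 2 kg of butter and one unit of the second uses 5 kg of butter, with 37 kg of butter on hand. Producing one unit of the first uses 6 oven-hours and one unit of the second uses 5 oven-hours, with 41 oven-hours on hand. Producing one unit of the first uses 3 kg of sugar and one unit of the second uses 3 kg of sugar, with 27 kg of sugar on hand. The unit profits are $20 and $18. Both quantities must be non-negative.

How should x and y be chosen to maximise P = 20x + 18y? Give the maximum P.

x = 1, y = 7, maximum P = 146

Vertices and P = 20x + 18y:
  (0, 0) → P = 0
  (0, 37/5) → P = 666/5
  (41/6, 0) → P = 410/3
  (1, 7) → P = 146

At the optimal vertex, 2x + 5y = 37 and 6x + 5y = 41.
Solving simultaneously gives x = 1, y = 7.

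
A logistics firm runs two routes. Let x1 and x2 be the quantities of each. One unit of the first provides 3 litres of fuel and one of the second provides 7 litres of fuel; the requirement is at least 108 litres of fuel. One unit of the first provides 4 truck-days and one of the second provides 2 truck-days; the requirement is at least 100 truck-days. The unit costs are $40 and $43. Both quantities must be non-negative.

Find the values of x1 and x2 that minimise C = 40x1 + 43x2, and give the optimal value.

x1 = 22, x2 = 6, minimum C = 1138

Feasible corners and C = 40x1 + 43x2:
  (0, 50) → C = 2150
  (36, 0) → C = 1440
  (22, 6) → C = 1138
The feasible region is unbounded (it extends along (0, 1), (1, 0)), but C strictly increases along every unbounded feasible direction, so there is no improving ray and the minimum is attained at a vertex.

The binding constraints are 3x1 + 7x2 = 108 and 4x1 + 2x2 = 100.
Solving simultaneously gives x1 = 22, x2 = 6.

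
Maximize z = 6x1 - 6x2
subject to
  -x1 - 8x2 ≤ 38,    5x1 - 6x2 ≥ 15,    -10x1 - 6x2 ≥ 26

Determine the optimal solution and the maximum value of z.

x1 = 10/37, x2 = -177/37, maximum z = 1122/37

Vertices and z = 6x1 - 6x2:
  (-54/23, -205/46) → z = 291/23
  (10/37, -177/37) → z = 1122/37
  (-11/15, -28/9) → z = 214/15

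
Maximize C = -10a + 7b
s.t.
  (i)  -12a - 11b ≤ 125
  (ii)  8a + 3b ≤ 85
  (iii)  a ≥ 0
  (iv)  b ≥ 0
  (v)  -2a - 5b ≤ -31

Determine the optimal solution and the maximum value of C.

Feasible corners and C = -10a + 7b:
  (0, 85/3) → C = 595/3
  (166/17, 39/17) → C = -1387/17
  (0, 31/5) → C = 217/5

At the optimal vertex, 8a + 3b = 85 and a = 0.
Solving simultaneously gives a = 0, b = 85/3.

a = 0, b = 85/3, maximum C = 595/3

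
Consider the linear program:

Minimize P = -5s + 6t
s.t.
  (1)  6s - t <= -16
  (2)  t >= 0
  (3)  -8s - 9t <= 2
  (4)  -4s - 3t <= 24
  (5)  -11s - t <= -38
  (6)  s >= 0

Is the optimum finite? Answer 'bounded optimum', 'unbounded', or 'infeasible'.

Feasible corners and P = -5s + 6t:
  (22/17, 404/17) → P = 2314/17
  (0, 38) → P = 228
The feasible region has finitely many vertices and no improving ray; the minimum is 2314/17 at (22/17, 404/17).

bounded optimum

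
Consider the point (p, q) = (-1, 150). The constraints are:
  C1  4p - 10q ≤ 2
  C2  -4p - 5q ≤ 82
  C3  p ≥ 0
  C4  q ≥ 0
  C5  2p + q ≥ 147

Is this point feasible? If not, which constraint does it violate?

Constraint C3: p = -1, which is not ≥ 0. All other constraints are satisfied.

not feasible — violates C3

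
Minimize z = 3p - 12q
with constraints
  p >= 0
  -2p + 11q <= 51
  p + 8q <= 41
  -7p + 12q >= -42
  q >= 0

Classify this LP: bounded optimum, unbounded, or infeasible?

bounded optimum

Vertices and z = 3p - 12q:
  (0, 51/11) → z = -612/11
  (0, 0) → z = 0
  (43/27, 133/27) → z = -163/3
  (207/17, 245/68) → z = -114/17
  (6, 0) → z = 18
The feasible region has finitely many vertices and no improving ray; the minimum is -612/11 at (0, 51/11).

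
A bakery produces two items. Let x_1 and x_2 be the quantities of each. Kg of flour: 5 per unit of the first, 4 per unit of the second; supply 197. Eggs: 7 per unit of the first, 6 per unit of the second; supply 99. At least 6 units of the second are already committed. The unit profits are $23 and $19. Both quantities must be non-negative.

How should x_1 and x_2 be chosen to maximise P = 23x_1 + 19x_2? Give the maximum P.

Feasible corners and P = 23x_1 + 19x_2:
  (0, 33/2) → P = 627/2
  (0, 6) → P = 114
  (9, 6) → P = 321

The optimum lies where 7x_1 + 6x_2 = 99 and x_2 = 6.
Solving simultaneously gives x_1 = 9, x_2 = 6.

x_1 = 9, x_2 = 6, maximum P = 321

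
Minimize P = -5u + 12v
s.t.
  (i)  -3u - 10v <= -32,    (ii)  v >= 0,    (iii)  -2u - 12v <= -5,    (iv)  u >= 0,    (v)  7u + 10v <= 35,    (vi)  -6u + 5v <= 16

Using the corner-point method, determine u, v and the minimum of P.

u = 3/4, v = 119/40, minimum P = 639/20

The optimum lies where -3u - 10v = -32 and 7u + 10v = 35.
Solving simultaneously gives u = 3/4, v = 119/40.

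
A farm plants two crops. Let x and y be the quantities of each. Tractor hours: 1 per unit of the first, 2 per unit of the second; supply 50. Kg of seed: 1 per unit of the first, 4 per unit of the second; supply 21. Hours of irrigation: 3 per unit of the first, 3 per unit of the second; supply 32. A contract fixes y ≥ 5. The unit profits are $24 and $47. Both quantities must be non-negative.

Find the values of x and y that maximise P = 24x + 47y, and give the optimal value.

Feasible corners and P = 24x + 47y:
  (0, 21/4) → P = 987/4
  (0, 5) → P = 235
  (1, 5) → P = 259

At the optimal vertex, x + 4y = 21 and y = 5.
Solving simultaneously gives x = 1, y = 5.

x = 1, y = 5, maximum P = 259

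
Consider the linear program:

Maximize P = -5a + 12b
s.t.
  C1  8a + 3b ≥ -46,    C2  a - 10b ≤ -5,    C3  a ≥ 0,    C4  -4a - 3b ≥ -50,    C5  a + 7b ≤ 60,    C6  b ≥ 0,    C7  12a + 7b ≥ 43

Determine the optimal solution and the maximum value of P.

Vertices and P = -5a + 12b:
  (485/43, 70/43) → P = -1585/43
  (395/127, 103/127) → P = -739/127
  (0, 60/7) → P = 720/7
  (0, 43/7) → P = 516/7
  (34/5, 38/5) → P = 286/5

a = 0, b = 60/7, maximum P = 720/7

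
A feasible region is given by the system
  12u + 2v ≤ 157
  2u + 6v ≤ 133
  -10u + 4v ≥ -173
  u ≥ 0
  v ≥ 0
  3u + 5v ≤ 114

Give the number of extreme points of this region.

Pairwise boundary intersections that survive every other constraint:
  (157/12, 0)
  (557/54, 299/18)
  (0, 133/6)
  (19/8, 171/8)
  (0, 0)

5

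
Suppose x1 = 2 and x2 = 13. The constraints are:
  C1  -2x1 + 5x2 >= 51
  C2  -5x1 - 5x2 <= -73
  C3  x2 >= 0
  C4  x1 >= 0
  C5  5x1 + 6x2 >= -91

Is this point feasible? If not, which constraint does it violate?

feasible

C1: 61 ≥ 51 ✓
C2: -75 ≤ -73 ✓
C3: 13 ≥ 0 ✓
C4: 2 ≥ 0 ✓
C5: 88 ≥ -91 ✓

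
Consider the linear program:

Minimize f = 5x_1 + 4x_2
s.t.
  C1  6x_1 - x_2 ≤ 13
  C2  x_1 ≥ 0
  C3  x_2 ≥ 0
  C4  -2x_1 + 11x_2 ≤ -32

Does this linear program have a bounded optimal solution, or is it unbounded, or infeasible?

The boundaries 6x_1 - x_2 = 13 and x_1 = 0 meet at (0, -13), but that point violates x_2 ≥ 0. Every candidate vertex is excluded by some other constraint, so the feasible region is empty.

infeasible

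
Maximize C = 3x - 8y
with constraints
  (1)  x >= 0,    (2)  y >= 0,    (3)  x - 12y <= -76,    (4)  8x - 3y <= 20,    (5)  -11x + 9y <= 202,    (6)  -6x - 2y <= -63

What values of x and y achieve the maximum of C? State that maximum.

Extreme points and C = 3x - 8y:
  (262/13, 612/13) → C = -4110/13
  (229/34, 192/17) → C = -2385/34
  (163/76, 1905/76) → C = -14751/76

x = 229/34, y = 192/17, maximum C = -2385/34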